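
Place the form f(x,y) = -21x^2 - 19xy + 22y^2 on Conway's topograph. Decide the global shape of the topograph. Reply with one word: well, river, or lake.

D = b²−4ac = (-19)² − 4·(-21)·22 = 2209
D = 47² is a perfect square ⇒ form factors over ℤ ⇒ lakes

lake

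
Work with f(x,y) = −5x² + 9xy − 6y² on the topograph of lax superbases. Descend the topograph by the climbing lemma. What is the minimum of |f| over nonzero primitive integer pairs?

translate: b→1 (≡-9 mod 10), so (5,-9,6)→(5,1,2)
flip: (5,1,2)→(2,-1,5)
reduced (well bottom): (2,-1,5) with a≤c, −a<b≤a
well minimum |f| = |-2| = 2 (negative-definite)

2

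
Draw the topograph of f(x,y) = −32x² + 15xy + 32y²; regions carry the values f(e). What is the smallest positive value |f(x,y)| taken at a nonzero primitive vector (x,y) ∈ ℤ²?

river: ρ → (32,49,-15)
river: ρ → (-15,41,44)
river: ρ → (44,47,-12)
river: ρ → (-12,49,40)
river: ρ → (40,31,-21)
river: ρ → (-21,53,18)
river: ρ → (18,55,-18)
river: ρ → (-18,53,21)
river: ρ → (21,31,-40)
river: ρ → (-40,49,12)
river: ρ → (12,47,-44)
river: ρ → (-44,41,15)
river: ρ → (15,49,-32)
river: ρ → (-32,15,32)
closes: descent 0, river 14
min |a| on river = 12

12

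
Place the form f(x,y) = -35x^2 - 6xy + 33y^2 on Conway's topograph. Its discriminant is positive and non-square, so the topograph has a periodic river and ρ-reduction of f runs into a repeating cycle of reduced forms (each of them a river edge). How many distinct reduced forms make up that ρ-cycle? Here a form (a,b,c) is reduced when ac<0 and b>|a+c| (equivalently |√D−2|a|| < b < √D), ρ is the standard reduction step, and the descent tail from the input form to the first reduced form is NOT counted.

D = 4656, ⌊√D⌋ = 68
descent: ρ → (33,6,-35)  [lands on river]
river: ρ → (-35,64,4)
river: ρ → (4,64,-35)
river: ρ → (-35,6,33)
river: ρ → (33,60,-8)
river: ρ → (-8,68,1)
river: ρ → (1,68,-8)
river: ρ → (-8,60,33)
ρ-cycle length = 8 (tail of 1 descent step not counted)

8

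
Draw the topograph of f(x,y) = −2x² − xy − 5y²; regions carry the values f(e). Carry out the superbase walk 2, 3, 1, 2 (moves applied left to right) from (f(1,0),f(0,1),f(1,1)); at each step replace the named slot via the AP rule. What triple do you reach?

start (-2,-5,-8) = (f(1,0),f(0,1),f(1,1))
replace slot 2: 2·((-2)+(-8)) − (-5) = -15 → (-2,-15,-8)
replace slot 3: 2·((-2)+(-15)) − (-8) = -26 → (-2,-15,-26)
replace slot 1: 2·((-15)+(-26)) − (-2) = -80 → (-80,-15,-26)
replace slot 2: 2·((-80)+(-26)) − (-15) = -197 → (-80,-197,-26)

-80,-197,-26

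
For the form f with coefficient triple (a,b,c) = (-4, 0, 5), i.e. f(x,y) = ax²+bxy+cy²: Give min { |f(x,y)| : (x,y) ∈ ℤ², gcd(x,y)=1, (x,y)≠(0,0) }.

descent: ρ → (5,0,-4)
descent: ρ → (-4,8,1)  [lands on river]
river: ρ → (1,8,-4)
closes: descent 2, river 2
min |a| on river = 1

1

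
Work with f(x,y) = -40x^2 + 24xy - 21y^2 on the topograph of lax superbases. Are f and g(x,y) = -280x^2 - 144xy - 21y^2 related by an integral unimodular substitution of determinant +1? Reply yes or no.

D₁ = -2784, D₂ = -2784
f is negative-definite; reduce −f:
−f: flip: (40,-24,21)→(21,24,40)
−f: translate: b→-18 (≡24 mod 42), so (21,24,40)→(21,-18,37)
−f: reduced (well bottom): (21,-18,37) with a≤c, −a<b≤a
flip sign back: reduced form of f is (-21,18,-37)
g is negative-definite; reduce −g:
−g: flip: (280,144,21)→(21,-144,280)
−g: translate: b→-18 (≡-144 mod 42), so (21,-144,280)→(21,-18,37)
−g: reduced (well bottom): (21,-18,37) with a≤c, −a<b≤a
flip sign back: reduced form of g is (-21,18,-37)
reduced forms (-21, 18, -37) vs (-21, 18, -37) ⇒ equivalent

yes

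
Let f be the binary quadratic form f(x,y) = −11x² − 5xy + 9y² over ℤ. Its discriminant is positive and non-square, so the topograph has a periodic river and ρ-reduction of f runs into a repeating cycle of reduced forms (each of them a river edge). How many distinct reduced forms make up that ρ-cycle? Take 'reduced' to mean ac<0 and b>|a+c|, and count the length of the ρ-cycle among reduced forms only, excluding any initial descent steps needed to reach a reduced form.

D = 421, ⌊√D⌋ = 20
descent: ρ → (9,5,-11)  [lands on river]
river: ρ → (-11,17,3)
river: ρ → (3,19,-5)
river: ρ → (-5,11,15)
river: ρ → (15,19,-1)
river: ρ → (-1,19,15)
river: ρ → (15,11,-5)
river: ρ → (-5,19,3)
river: ρ → (3,17,-11)
river: ρ → (-11,5,9)
river: ρ → (9,13,-7)
river: ρ → (-7,15,7)
river: ρ → (7,13,-9)
river: ρ → (-9,5,11)
river: ρ → (11,17,-3)
river: ρ → (-3,19,5)
river: ρ → (5,11,-15)
river: ρ → (-15,19,1)
river: ρ → (1,19,-15)
river: ρ → (-15,11,5)
river: ρ → (5,19,-3)
river: ρ → (-3,17,11)
river: ρ → (11,5,-9)
river: ρ → (-9,13,7)
river: ρ → (7,15,-7)
river: ρ → (-7,13,9)
ρ-cycle length = 26 (tail of 1 descent step not counted)

26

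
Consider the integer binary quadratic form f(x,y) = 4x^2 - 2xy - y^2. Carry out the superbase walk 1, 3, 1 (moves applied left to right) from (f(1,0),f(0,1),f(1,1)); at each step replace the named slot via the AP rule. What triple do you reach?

start (4,-1,1) = (f(1,0),f(0,1),f(1,1))
replace slot 1: 2·((-1)+1) − 4 = -4 → (-4,-1,1)
replace slot 3: 2·((-4)+(-1)) − 1 = -11 → (-4,-1,-11)
replace slot 1: 2·((-1)+(-11)) − (-4) = -20 → (-20,-1,-11)

-20,-1,-11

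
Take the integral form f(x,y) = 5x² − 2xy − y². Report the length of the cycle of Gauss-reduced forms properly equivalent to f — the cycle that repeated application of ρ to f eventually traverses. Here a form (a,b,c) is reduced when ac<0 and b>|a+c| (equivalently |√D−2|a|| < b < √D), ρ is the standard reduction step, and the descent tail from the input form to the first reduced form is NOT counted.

D = 24, ⌊√D⌋ = 4
descent: ρ → (-1,4,2)  [lands on river]
river: ρ → (2,4,-1)
ρ-cycle length = 2 (tail of 1 descent step not counted)

2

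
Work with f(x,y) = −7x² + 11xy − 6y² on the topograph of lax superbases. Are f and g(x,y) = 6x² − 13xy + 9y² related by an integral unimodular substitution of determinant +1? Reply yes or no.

D₁ = -47, D₂ = -47
f is negative-definite; reduce −f:
−f: translate: b→3 (≡-11 mod 14), so (7,-11,6)→(7,3,2)
−f: flip: (7,3,2)→(2,-3,7)
−f: translate: b→1 (≡-3 mod 4), so (2,-3,7)→(2,1,6)
−f: reduced (well bottom): (2,1,6) with a≤c, −a<b≤a
flip sign back: reduced form of f is (-2,-1,-6)
g: translate: b→-1 (≡-13 mod 12), so (6,-13,9)→(6,-1,2)
g: flip: (6,-1,2)→(2,1,6)
g: reduced (well bottom): (2,1,6) with a≤c, −a<b≤a
reduced forms (-2, -1, -6) vs (2, 1, 6) ⇒ inequivalent

no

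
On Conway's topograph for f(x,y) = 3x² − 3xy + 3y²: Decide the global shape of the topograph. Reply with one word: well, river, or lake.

D = b²−4ac = (-3)² − 4·3·3 = -27
D < 0 ⇒ definite ⇒ every region one sign ⇒ single well

well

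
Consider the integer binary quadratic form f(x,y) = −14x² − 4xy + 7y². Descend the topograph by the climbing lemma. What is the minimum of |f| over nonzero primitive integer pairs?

descent: ρ → (7,18,-3)  [lands on river]
river: ρ → (-3,18,7)
river: ρ → (7,10,-11)
river: ρ → (-11,12,6)
river: ρ → (6,12,-11)
river: ρ → (-11,10,7)
closes: descent 1, river 6
min |a| on river = 3

3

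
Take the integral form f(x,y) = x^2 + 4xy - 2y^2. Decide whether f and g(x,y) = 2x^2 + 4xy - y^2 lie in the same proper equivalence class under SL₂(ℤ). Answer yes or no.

D₁ = 24, D₂ = 24
river cycle of f (length 2): (-2, 4, 1), (1, 4, -2)
river cycle of g (length 2): (-1, 4, 2), (2, 4, -1)
cycles differ ⇒ inequivalent

no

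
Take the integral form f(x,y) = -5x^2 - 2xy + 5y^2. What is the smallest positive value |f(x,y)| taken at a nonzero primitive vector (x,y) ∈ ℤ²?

descent: ρ → (5,2,-5)  [lands on river]
river: ρ → (-5,8,2)
river: ρ → (2,8,-5)
river: ρ → (-5,2,5)
river: ρ → (5,8,-2)
river: ρ → (-2,8,5)
closes: descent 1, river 6
min |a| on river = 2

2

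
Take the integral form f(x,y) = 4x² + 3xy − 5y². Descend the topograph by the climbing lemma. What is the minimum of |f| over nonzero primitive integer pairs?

river: ρ → (-5,7,2)
river: ρ → (2,9,-1)
river: ρ → (-1,9,2)
river: ρ → (2,7,-5)
river: ρ → (-5,3,4)
river: ρ → (4,5,-4)
river: ρ → (-4,3,5)
river: ρ → (5,7,-2)
river: ρ → (-2,9,1)
river: ρ → (1,9,-2)
river: ρ → (-2,7,5)
river: ρ → (5,3,-4)
river: ρ → (-4,5,4)
river: ρ → (4,3,-5)
closes: descent 0, river 14
min |a| on river = 1

1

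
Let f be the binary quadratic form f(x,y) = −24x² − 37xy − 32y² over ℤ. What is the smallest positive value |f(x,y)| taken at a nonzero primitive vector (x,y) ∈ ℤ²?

translate: b→-11 (≡37 mod 48), so (24,37,32)→(24,-11,19)
flip: (24,-11,19)→(19,11,24)
reduced (well bottom): (19,11,24) with a≤c, −a<b≤a
well minimum |f| = |-19| = 19 (negative-definite)

19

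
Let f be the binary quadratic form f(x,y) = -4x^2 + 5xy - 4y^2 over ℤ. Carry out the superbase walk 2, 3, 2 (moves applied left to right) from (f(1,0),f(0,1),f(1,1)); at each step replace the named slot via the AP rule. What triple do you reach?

start (-4,-4,-3) = (f(1,0),f(0,1),f(1,1))
replace slot 2: 2·((-4)+(-3)) − (-4) = -10 → (-4,-10,-3)
replace slot 3: 2·((-4)+(-10)) − (-3) = -25 → (-4,-10,-25)
replace slot 2: 2·((-4)+(-25)) − (-10) = -48 → (-4,-48,-25)

-4,-48,-25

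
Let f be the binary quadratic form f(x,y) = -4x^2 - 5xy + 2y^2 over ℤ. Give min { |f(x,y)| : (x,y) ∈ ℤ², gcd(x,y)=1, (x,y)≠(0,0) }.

descent: ρ → (2,5,-4)  [lands on river]
river: ρ → (-4,3,3)
river: ρ → (3,3,-4)
river: ρ → (-4,5,2)
river: ρ → (2,7,-1)
river: ρ → (-1,7,2)
closes: descent 1, river 6
min |a| on river = 1

1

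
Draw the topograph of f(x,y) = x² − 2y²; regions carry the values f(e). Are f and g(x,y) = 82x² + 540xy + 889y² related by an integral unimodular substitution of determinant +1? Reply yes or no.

D₁ = 8, D₂ = 8
river cycle of f (length 2): (1, 2, -1), (-1, 2, 1)
river cycle of g (length 2): (1, 2, -1), (-1, 2, 1)
cycles coincide ⇒ equivalent

yes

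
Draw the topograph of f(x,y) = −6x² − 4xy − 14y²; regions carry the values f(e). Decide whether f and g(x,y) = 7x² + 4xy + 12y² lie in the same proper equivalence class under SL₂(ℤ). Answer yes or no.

D₁ = -320, D₂ = -320
f is negative-definite; reduce −f:
−f: reduced (well bottom): (6,4,14) with a≤c, −a<b≤a
flip sign back: reduced form of f is (-6,-4,-14)
g: reduced (well bottom): (7,4,12) with a≤c, −a<b≤a
reduced forms (-6, -4, -14) vs (7, 4, 12) ⇒ inequivalent

no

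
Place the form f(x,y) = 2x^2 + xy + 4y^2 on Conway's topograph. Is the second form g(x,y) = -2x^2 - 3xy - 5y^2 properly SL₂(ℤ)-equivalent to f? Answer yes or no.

D₁ = -31, D₂ = -31
f: reduced (well bottom): (2,1,4) with a≤c, −a<b≤a
g is negative-definite; reduce −g:
−g: translate: b→-1 (≡3 mod 4), so (2,3,5)→(2,-1,4)
−g: reduced (well bottom): (2,-1,4) with a≤c, −a<b≤a
flip sign back: reduced form of g is (-2,1,-4)
reduced forms (2, 1, 4) vs (-2, 1, -4) ⇒ inequivalent

no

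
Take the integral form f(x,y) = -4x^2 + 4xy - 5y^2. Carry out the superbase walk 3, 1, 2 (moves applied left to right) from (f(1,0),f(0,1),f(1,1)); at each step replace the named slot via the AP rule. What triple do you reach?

start (-4,-5,-5) = (f(1,0),f(0,1),f(1,1))
replace slot 3: 2·((-4)+(-5)) − (-5) = -13 → (-4,-5,-13)
replace slot 1: 2·((-5)+(-13)) − (-4) = -32 → (-32,-5,-13)
replace slot 2: 2·((-32)+(-13)) − (-5) = -85 → (-32,-85,-13)

-32,-85,-13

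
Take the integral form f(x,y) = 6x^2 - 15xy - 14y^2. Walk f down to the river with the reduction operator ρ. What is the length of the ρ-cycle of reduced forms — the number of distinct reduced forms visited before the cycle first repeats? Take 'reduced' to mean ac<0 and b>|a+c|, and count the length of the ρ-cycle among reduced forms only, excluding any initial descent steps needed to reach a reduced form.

D = 561, ⌊√D⌋ = 23
descent: ρ → (-14,15,6)  [lands on river]
river: ρ → (6,21,-5)
river: ρ → (-5,19,10)
river: ρ → (10,21,-3)
river: ρ → (-3,21,10)
river: ρ → (10,19,-5)
river: ρ → (-5,21,6)
river: ρ → (6,15,-14)
river: ρ → (-14,13,7)
river: ρ → (7,15,-12)
river: ρ → (-12,9,10)
river: ρ → (10,11,-11)
river: ρ → (-11,11,10)
river: ρ → (10,9,-12)
river: ρ → (-12,15,7)
river: ρ → (7,13,-14)
ρ-cycle length = 16 (tail of 1 descent step not counted)

16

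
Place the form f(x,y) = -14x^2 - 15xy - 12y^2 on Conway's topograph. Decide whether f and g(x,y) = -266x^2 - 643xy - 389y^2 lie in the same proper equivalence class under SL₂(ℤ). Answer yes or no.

D₁ = -447, D₂ = -447
f is negative-definite; reduce −f:
−f: translate: b→-13 (≡15 mod 28), so (14,15,12)→(14,-13,11)
−f: flip: (14,-13,11)→(11,13,14)
−f: translate: b→-9 (≡13 mod 22), so (11,13,14)→(11,-9,12)
−f: reduced (well bottom): (11,-9,12) with a≤c, −a<b≤a
flip sign back: reduced form of f is (-11,9,-12)
g is negative-definite; reduce −g:
−g: translate: b→111 (≡643 mod 532), so (266,643,389)→(266,111,12)
−g: flip: (266,111,12)→(12,-111,266)
−g: translate: b→9 (≡-111 mod 24), so (12,-111,266)→(12,9,11)
−g: flip: (12,9,11)→(11,-9,12)
−g: reduced (well bottom): (11,-9,12) with a≤c, −a<b≤a
flip sign back: reduced form of g is (-11,9,-12)
reduced forms (-11, 9, -12) vs (-11, 9, -12) ⇒ equivalent

yes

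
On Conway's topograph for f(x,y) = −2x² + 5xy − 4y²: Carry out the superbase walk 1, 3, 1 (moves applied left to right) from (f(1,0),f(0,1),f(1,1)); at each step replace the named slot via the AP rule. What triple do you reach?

start (-2,-4,-1) = (f(1,0),f(0,1),f(1,1))
replace slot 1: 2·((-4)+(-1)) − (-2) = -8 → (-8,-4,-1)
replace slot 3: 2·((-8)+(-4)) − (-1) = -23 → (-8,-4,-23)
replace slot 1: 2·((-4)+(-23)) − (-8) = -46 → (-46,-4,-23)

-46,-4,-23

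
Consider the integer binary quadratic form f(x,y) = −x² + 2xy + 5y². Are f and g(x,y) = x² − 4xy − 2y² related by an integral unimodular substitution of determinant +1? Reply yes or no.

D₁ = 24, D₂ = 24
river cycle of f (length 2): (-1, 4, 2), (2, 4, -1)
river cycle of g (length 2): (-2, 4, 1), (1, 4, -2)
cycles differ ⇒ inequivalent

no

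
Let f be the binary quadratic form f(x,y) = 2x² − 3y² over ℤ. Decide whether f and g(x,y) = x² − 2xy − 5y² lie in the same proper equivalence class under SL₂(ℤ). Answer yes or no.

D₁ = 24, D₂ = 24
river cycle of f (length 2): (2, 4, -1), (-1, 4, 2)
river cycle of g (length 2): (1, 4, -2), (-2, 4, 1)
cycles differ ⇒ inequivalent

no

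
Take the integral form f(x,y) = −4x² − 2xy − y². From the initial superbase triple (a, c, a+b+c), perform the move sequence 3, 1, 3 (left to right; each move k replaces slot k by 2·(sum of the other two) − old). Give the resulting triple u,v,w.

start (-4,-1,-7) = (f(1,0),f(0,1),f(1,1))
replace slot 3: 2·((-4)+(-1)) − (-7) = -3 → (-4,-1,-3)
replace slot 1: 2·((-1)+(-3)) − (-4) = -4 → (-4,-1,-3)
replace slot 3: 2·((-4)+(-1)) − (-3) = -7 → (-4,-1,-7)

-4,-1,-7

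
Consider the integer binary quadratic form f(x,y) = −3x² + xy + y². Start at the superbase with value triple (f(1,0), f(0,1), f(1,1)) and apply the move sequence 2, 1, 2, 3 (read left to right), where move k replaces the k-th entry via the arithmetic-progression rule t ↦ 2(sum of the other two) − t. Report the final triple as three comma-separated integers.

start (-3,1,-1) = (f(1,0),f(0,1),f(1,1))
replace slot 2: 2·((-3)+(-1)) − 1 = -9 → (-3,-9,-1)
replace slot 1: 2·((-9)+(-1)) − (-3) = -17 → (-17,-9,-1)
replace slot 2: 2·((-17)+(-1)) − (-9) = -27 → (-17,-27,-1)
replace slot 3: 2·((-17)+(-27)) − (-1) = -87 → (-17,-27,-87)

-17,-27,-87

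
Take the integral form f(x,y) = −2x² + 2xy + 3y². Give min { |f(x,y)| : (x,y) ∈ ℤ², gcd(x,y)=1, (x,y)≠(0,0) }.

river: ρ → (3,4,-1)
river: ρ → (-1,4,3)
river: ρ → (3,2,-2)
river: ρ → (-2,2,3)
closes: descent 0, river 4
min |a| on river = 1

1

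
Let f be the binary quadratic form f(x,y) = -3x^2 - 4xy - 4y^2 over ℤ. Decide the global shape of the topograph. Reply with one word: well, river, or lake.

D = b²−4ac = (-4)² − 4·(-3)·(-4) = -32
D < 0 ⇒ definite ⇒ every region one sign ⇒ single well

well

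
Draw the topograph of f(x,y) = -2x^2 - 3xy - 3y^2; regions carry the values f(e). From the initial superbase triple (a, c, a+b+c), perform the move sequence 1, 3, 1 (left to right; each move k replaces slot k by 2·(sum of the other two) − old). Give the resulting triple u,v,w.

start (-2,-3,-8) = (f(1,0),f(0,1),f(1,1))
replace slot 1: 2·((-3)+(-8)) − (-2) = -20 → (-20,-3,-8)
replace slot 3: 2·((-20)+(-3)) − (-8) = -38 → (-20,-3,-38)
replace slot 1: 2·((-3)+(-38)) − (-20) = -62 → (-62,-3,-38)

-62,-3,-38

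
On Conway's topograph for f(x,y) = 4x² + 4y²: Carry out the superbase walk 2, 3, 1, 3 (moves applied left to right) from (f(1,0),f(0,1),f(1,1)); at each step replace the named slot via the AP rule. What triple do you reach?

start (4,4,8) = (f(1,0),f(0,1),f(1,1))
replace slot 2: 2·(4+8) − 4 = 20 → (4,20,8)
replace slot 3: 2·(4+20) − 8 = 40 → (4,20,40)
replace slot 1: 2·(20+40) − 4 = 116 → (116,20,40)
replace slot 3: 2·(116+20) − 40 = 232 → (116,20,232)

116,20,232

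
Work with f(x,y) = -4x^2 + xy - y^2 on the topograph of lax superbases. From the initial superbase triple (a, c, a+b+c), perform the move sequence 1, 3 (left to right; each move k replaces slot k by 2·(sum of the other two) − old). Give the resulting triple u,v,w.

start (-4,-1,-4) = (f(1,0),f(0,1),f(1,1))
replace slot 1: 2·((-1)+(-4)) − (-4) = -6 → (-6,-1,-4)
replace slot 3: 2·((-6)+(-1)) − (-4) = -10 → (-6,-1,-10)

-6,-1,-10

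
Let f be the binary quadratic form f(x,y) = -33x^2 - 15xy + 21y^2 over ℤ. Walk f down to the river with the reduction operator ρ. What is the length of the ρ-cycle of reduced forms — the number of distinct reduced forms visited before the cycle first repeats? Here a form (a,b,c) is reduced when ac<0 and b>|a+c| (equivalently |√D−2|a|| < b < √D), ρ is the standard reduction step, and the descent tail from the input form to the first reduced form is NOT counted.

D = 2997, ⌊√D⌋ = 54
descent: ρ → (21,15,-33)  [lands on river]
river: ρ → (-33,51,3)
river: ρ → (3,51,-33)
river: ρ → (-33,15,21)
river: ρ → (21,27,-27)
river: ρ → (-27,27,21)
ρ-cycle length = 6 (tail of 1 descent step not counted)

6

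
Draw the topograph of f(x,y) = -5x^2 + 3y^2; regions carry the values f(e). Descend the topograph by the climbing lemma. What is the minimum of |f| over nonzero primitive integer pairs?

descent: ρ → (3,6,-2)  [lands on river]
river: ρ → (-2,6,3)
closes: descent 1, river 2
min |a| on river = 2

2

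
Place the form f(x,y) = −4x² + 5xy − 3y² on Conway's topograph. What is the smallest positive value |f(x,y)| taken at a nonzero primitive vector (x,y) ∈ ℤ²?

translate: b→3 (≡-5 mod 8), so (4,-5,3)→(4,3,2)
flip: (4,3,2)→(2,-3,4)
translate: b→1 (≡-3 mod 4), so (2,-3,4)→(2,1,3)
reduced (well bottom): (2,1,3) with a≤c, −a<b≤a
well minimum |f| = |-2| = 2 (negative-definite)

2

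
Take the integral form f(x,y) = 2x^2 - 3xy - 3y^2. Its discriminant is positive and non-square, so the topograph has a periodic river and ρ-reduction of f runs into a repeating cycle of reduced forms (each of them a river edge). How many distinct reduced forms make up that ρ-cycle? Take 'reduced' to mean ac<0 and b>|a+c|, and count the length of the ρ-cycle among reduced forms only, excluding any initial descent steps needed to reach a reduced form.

D = 33, ⌊√D⌋ = 5
descent: ρ → (-3,3,2)  [lands on river]
river: ρ → (2,5,-1)
river: ρ → (-1,5,2)
river: ρ → (2,3,-3)
ρ-cycle length = 4 (tail of 1 descent step not counted)

4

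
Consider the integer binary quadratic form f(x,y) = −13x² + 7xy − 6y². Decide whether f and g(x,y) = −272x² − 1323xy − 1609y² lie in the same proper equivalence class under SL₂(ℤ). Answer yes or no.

D₁ = -263, D₂ = -263
f is negative-definite; reduce −f:
−f: flip: (13,-7,6)→(6,7,13)
−f: translate: b→-5 (≡7 mod 12), so (6,7,13)→(6,-5,12)
−f: reduced (well bottom): (6,-5,12) with a≤c, −a<b≤a
flip sign back: reduced form of f is (-6,5,-12)
g is negative-definite; reduce −g:
−g: translate: b→235 (≡1323 mod 544), so (272,1323,1609)→(272,235,51)
−g: flip: (272,235,51)→(51,-235,272)
−g: translate: b→-31 (≡-235 mod 102), so (51,-235,272)→(51,-31,6)
−g: flip: (51,-31,6)→(6,31,51)
−g: translate: b→-5 (≡31 mod 12), so (6,31,51)→(6,-5,12)
−g: reduced (well bottom): (6,-5,12) with a≤c, −a<b≤a
flip sign back: reduced form of g is (-6,5,-12)
reduced forms (-6, 5, -12) vs (-6, 5, -12) ⇒ equivalent

yes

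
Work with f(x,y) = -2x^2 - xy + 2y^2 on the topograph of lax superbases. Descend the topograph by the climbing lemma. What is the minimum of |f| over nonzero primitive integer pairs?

descent: ρ → (2,1,-2)  [lands on river]
river: ρ → (-2,3,1)
river: ρ → (1,3,-2)
river: ρ → (-2,1,2)
river: ρ → (2,3,-1)
river: ρ → (-1,3,2)
closes: descent 1, river 6
min |a| on river = 1

1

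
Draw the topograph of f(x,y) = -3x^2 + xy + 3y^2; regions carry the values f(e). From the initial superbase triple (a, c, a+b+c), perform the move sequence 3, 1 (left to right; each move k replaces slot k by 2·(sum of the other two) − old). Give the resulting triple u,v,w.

start (-3,3,1) = (f(1,0),f(0,1),f(1,1))
replace slot 3: 2·((-3)+3) − 1 = -1 → (-3,3,-1)
replace slot 1: 2·(3+(-1)) − (-3) = 7 → (7,3,-1)

7,3,-1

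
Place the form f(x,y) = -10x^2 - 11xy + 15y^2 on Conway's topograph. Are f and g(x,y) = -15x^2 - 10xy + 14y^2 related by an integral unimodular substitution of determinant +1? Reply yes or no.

D₁ = 721, D₂ = 940
discriminants differ ⇒ not SL₂(ℤ)-equivalent

no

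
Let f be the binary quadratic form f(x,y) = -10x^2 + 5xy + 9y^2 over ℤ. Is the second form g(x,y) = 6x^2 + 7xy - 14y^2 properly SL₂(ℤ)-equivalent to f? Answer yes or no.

D₁ = 385, D₂ = 385
river cycle of f (length 12): (9, 13, -6), (-6, 11, 11), (11, 11, -6), (-6, 13, 9), (9, 5, -10), (-10, 15, 4), (4, 17, -6), (-6, 19, 1), (1, 19, -6), (-6, 17, 4), … (2 more)
river cycle of g (length 12): (6, 19, -1), (-1, 19, 6), (6, 17, -4), (-4, 15, 10), (10, 5, -9), (-9, 13, 6), (6, 11, -11), (-11, 11, 6), (6, 13, -9), (-9, 5, 10), … (2 more)
cycles differ ⇒ inequivalent

no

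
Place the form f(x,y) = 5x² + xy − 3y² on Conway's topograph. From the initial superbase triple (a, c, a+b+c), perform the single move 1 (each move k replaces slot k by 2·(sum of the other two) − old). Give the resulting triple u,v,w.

start (5,-3,3) = (f(1,0),f(0,1),f(1,1))
replace slot 1: 2·((-3)+3) − 5 = -5 → (-5,-3,3)

-5,-3,3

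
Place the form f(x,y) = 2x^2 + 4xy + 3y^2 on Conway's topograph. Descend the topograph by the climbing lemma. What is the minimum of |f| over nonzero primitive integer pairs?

translate: b→0 (≡4 mod 4), so (2,4,3)→(2,0,1)
flip: (2,0,1)→(1,0,2)
reduced (well bottom): (1,0,2) with a≤c, −a<b≤a
well minimum = a = 1

1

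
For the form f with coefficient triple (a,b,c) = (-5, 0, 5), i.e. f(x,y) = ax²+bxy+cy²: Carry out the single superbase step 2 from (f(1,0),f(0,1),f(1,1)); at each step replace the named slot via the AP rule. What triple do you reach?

start (-5,5,0) = (f(1,0),f(0,1),f(1,1))
replace slot 2: 2·((-5)+0) − 5 = -15 → (-5,-15,0)

-5,-15,0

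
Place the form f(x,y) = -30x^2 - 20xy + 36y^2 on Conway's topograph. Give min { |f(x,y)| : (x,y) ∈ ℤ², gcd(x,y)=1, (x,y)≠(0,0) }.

descent: ρ → (36,20,-30)  [lands on river]
river: ρ → (-30,40,26)
river: ρ → (26,64,-6)
river: ρ → (-6,68,4)
river: ρ → (4,68,-6)
river: ρ → (-6,64,26)
river: ρ → (26,40,-30)
river: ρ → (-30,20,36)
river: ρ → (36,52,-14)
river: ρ → (-14,60,20)
river: ρ → (20,60,-14)
river: ρ → (-14,52,36)
closes: descent 1, river 12
min |a| on river = 4

4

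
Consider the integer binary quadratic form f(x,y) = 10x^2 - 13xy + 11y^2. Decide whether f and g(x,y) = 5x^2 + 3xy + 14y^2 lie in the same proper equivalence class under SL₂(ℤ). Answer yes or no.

D₁ = -271, D₂ = -271
f: translate: b→7 (≡-13 mod 20), so (10,-13,11)→(10,7,8)
f: flip: (10,7,8)→(8,-7,10)
f: reduced (well bottom): (8,-7,10) with a≤c, −a<b≤a
g: reduced (well bottom): (5,3,14) with a≤c, −a<b≤a
reduced forms (8, -7, 10) vs (5, 3, 14) ⇒ inequivalent

no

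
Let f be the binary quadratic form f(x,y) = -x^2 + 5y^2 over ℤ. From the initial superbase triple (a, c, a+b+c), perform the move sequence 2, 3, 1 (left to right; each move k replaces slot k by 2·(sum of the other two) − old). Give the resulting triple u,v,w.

start (-1,5,4) = (f(1,0),f(0,1),f(1,1))
replace slot 2: 2·((-1)+4) − 5 = 1 → (-1,1,4)
replace slot 3: 2·((-1)+1) − 4 = -4 → (-1,1,-4)
replace slot 1: 2·(1+(-4)) − (-1) = -5 → (-5,1,-4)

-5,1,-4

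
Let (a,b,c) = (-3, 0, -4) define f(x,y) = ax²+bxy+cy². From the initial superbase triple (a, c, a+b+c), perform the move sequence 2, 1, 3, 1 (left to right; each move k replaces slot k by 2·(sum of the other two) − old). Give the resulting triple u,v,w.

start (-3,-4,-7) = (f(1,0),f(0,1),f(1,1))
replace slot 2: 2·((-3)+(-7)) − (-4) = -16 → (-3,-16,-7)
replace slot 1: 2·((-16)+(-7)) − (-3) = -43 → (-43,-16,-7)
replace slot 3: 2·((-43)+(-16)) − (-7) = -111 → (-43,-16,-111)
replace slot 1: 2·((-16)+(-111)) − (-43) = -211 → (-211,-16,-111)

-211,-16,-111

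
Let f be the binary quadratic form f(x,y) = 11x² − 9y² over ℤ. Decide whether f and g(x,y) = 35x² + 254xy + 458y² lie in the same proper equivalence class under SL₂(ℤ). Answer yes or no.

D₁ = 396, D₂ = 396
river cycle of f (length 2): (-9, 18, 2), (2, 18, -9)
river cycle of g (length 2): (2, 18, -9), (-9, 18, 2)
cycles coincide ⇒ equivalent

yes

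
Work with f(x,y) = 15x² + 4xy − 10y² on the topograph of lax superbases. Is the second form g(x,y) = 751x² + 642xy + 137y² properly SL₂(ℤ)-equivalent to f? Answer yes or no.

D₁ = 616, D₂ = 616
river cycle of f (length 10): (-10, 16, 9), (9, 20, -6), (-6, 16, 15), (15, 14, -7), (-7, 14, 15), (15, 16, -6), (-6, 20, 9), (9, 16, -10), (-10, 24, 1), (1, 24, -10)
river cycle of g (length 10): (-10, 16, 9), (9, 20, -6), (-6, 16, 15), (15, 14, -7), (-7, 14, 15), (15, 16, -6), (-6, 20, 9), (9, 16, -10), (-10, 24, 1), (1, 24, -10)
cycles coincide ⇒ equivalent

yes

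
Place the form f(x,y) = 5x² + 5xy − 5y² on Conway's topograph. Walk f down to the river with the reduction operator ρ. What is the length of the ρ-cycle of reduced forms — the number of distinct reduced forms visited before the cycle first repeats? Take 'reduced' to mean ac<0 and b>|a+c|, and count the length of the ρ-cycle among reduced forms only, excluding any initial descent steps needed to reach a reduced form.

D = 125, ⌊√D⌋ = 11
river: ρ → (-5,5,5)
river: ρ → (5,5,-5)
ρ-cycle length = 2 (tail of 0 descent steps not counted)

2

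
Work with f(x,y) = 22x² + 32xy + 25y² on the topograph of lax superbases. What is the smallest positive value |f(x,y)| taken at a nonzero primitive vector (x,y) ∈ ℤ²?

translate: b→-12 (≡32 mod 44), so (22,32,25)→(22,-12,15)
flip: (22,-12,15)→(15,12,22)
reduced (well bottom): (15,12,22) with a≤c, −a<b≤a
well minimum = a = 15

15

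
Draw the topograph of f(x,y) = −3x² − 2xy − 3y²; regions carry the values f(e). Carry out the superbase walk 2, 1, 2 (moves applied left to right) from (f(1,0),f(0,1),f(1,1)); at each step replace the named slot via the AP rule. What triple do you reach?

start (-3,-3,-8) = (f(1,0),f(0,1),f(1,1))
replace slot 2: 2·((-3)+(-8)) − (-3) = -19 → (-3,-19,-8)
replace slot 1: 2·((-19)+(-8)) − (-3) = -51 → (-51,-19,-8)
replace slot 2: 2·((-51)+(-8)) − (-19) = -99 → (-51,-99,-8)

-51,-99,-8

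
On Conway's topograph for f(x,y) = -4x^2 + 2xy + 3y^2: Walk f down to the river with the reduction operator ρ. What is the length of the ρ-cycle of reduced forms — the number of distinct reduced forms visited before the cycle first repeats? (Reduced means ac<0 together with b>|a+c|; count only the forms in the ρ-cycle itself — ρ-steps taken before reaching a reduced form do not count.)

D = 52, ⌊√D⌋ = 7
river: ρ → (3,4,-3)
river: ρ → (-3,2,4)
river: ρ → (4,6,-1)
river: ρ → (-1,6,4)
river: ρ → (4,2,-3)
river: ρ → (-3,4,3)
river: ρ → (3,2,-4)
river: ρ → (-4,6,1)
river: ρ → (1,6,-4)
river: ρ → (-4,2,3)
ρ-cycle length = 10 (tail of 0 descent steps not counted)

10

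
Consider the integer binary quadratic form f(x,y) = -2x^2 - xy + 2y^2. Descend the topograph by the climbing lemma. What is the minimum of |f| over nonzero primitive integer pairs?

descent: ρ → (2,1,-2)  [lands on river]
river: ρ → (-2,3,1)
river: ρ → (1,3,-2)
river: ρ → (-2,1,2)
river: ρ → (2,3,-1)
river: ρ → (-1,3,2)
closes: descent 1, river 6
min |a| on river = 1

1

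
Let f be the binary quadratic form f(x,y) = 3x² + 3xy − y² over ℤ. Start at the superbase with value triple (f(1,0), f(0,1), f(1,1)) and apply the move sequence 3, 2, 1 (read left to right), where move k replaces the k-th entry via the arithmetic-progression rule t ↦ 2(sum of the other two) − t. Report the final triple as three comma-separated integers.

start (3,-1,5) = (f(1,0),f(0,1),f(1,1))
replace slot 3: 2·(3+(-1)) − 5 = -1 → (3,-1,-1)
replace slot 2: 2·(3+(-1)) − (-1) = 5 → (3,5,-1)
replace slot 1: 2·(5+(-1)) − 3 = 5 → (5,5,-1)

5,5,-1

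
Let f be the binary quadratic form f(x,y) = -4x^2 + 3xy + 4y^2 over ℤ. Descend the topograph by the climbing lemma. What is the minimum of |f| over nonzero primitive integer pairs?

river: ρ → (4,5,-3)
river: ρ → (-3,7,2)
river: ρ → (2,5,-6)
river: ρ → (-6,7,1)
river: ρ → (1,7,-6)
river: ρ → (-6,5,2)
river: ρ → (2,7,-3)
river: ρ → (-3,5,4)
river: ρ → (4,3,-4)
river: ρ → (-4,5,3)
river: ρ → (3,7,-2)
river: ρ → (-2,5,6)
river: ρ → (6,7,-1)
river: ρ → (-1,7,6)
river: ρ → (6,5,-2)
river: ρ → (-2,7,3)
river: ρ → (3,5,-4)
river: ρ → (-4,3,4)
closes: descent 0, river 18
min |a| on river = 1

1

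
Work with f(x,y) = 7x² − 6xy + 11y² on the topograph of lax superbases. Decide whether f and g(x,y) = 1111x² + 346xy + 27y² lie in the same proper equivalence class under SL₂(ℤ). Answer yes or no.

D₁ = -272, D₂ = -272
f: reduced (well bottom): (7,-6,11) with a≤c, −a<b≤a
g: flip: (1111,346,27)→(27,-346,1111)
g: translate: b→-22 (≡-346 mod 54), so (27,-346,1111)→(27,-22,7)
g: flip: (27,-22,7)→(7,22,27)
g: translate: b→-6 (≡22 mod 14), so (7,22,27)→(7,-6,11)
g: reduced (well bottom): (7,-6,11) with a≤c, −a<b≤a
reduced forms (7, -6, 11) vs (7, -6, 11) ⇒ equivalent

yes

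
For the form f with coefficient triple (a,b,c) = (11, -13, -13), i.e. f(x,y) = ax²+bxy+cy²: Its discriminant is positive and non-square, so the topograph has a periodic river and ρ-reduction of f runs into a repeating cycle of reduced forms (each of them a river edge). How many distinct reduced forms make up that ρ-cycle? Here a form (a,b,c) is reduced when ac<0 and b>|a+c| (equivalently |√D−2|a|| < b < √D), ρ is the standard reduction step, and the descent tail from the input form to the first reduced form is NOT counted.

D = 741, ⌊√D⌋ = 27
descent: ρ → (-13,13,11)  [lands on river]
river: ρ → (11,9,-15)
river: ρ → (-15,21,5)
river: ρ → (5,19,-19)
river: ρ → (-19,19,5)
river: ρ → (5,21,-15)
river: ρ → (-15,9,11)
river: ρ → (11,13,-13)
ρ-cycle length = 8 (tail of 1 descent step not counted)

8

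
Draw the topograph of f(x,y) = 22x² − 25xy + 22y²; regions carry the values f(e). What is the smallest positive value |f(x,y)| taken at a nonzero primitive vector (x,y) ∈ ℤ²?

translate: b→19 (≡-25 mod 44), so (22,-25,22)→(22,19,19)
flip: (22,19,19)→(19,-19,22)
translate: b→19 (≡-19 mod 38), so (19,-19,22)→(19,19,22)
reduced (well bottom): (19,19,22) with a≤c, −a<b≤a
well minimum = a = 19

19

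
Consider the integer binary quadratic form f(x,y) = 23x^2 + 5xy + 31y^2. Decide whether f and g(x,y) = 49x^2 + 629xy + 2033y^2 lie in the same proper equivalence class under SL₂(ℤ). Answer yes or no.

D₁ = -2827, D₂ = -2827
f: reduced (well bottom): (23,5,31) with a≤c, −a<b≤a
g: translate: b→41 (≡629 mod 98), so (49,629,2033)→(49,41,23)
g: flip: (49,41,23)→(23,-41,49)
g: translate: b→5 (≡-41 mod 46), so (23,-41,49)→(23,5,31)
g: reduced (well bottom): (23,5,31) with a≤c, −a<b≤a
reduced forms (23, 5, 31) vs (23, 5, 31) ⇒ equivalent

yes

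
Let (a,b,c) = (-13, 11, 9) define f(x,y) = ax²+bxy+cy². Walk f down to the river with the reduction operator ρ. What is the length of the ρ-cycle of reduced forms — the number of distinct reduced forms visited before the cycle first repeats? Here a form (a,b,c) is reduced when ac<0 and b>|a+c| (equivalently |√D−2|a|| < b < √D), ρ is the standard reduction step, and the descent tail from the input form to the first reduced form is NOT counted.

D = 589, ⌊√D⌋ = 24
river: ρ → (9,7,-15)
river: ρ → (-15,23,1)
river: ρ → (1,23,-15)
river: ρ → (-15,7,9)
river: ρ → (9,11,-13)
river: ρ → (-13,15,7)
river: ρ → (7,13,-15)
river: ρ → (-15,17,5)
river: ρ → (5,23,-3)
river: ρ → (-3,19,19)
river: ρ → (19,19,-3)
river: ρ → (-3,23,5)
river: ρ → (5,17,-15)
river: ρ → (-15,13,7)
river: ρ → (7,15,-13)
river: ρ → (-13,11,9)
ρ-cycle length = 16 (tail of 0 descent steps not counted)

16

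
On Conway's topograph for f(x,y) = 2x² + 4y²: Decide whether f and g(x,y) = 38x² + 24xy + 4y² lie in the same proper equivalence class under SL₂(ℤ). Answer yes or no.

D₁ = -32, D₂ = -32
f: reduced (well bottom): (2,0,4) with a≤c, −a<b≤a
g: flip: (38,24,4)→(4,-24,38)
g: translate: b→0 (≡-24 mod 8), so (4,-24,38)→(4,0,2)
g: flip: (4,0,2)→(2,0,4)
g: reduced (well bottom): (2,0,4) with a≤c, −a<b≤a
reduced forms (2, 0, 4) vs (2, 0, 4) ⇒ equivalent

yes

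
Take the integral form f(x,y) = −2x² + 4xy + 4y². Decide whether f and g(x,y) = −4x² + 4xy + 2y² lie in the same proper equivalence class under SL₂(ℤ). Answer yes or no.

D₁ = 48, D₂ = 48
river cycle of f (length 2): (4, 4, -2), (-2, 4, 4)
river cycle of g (length 2): (2, 4, -4), (-4, 4, 2)
cycles differ ⇒ inequivalent

no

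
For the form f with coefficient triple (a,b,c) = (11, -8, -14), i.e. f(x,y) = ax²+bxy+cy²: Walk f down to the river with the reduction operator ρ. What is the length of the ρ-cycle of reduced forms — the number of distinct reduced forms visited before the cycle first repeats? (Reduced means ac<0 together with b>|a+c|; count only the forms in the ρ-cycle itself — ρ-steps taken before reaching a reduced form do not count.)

D = 680, ⌊√D⌋ = 26
descent: ρ → (-14,8,11)  [lands on river]
river: ρ → (11,14,-11)
river: ρ → (-11,8,14)
river: ρ → (14,20,-5)
river: ρ → (-5,20,14)
river: ρ → (14,8,-11)
river: ρ → (-11,14,11)
river: ρ → (11,8,-14)
river: ρ → (-14,20,5)
river: ρ → (5,20,-14)
ρ-cycle length = 10 (tail of 1 descent step not counted)

10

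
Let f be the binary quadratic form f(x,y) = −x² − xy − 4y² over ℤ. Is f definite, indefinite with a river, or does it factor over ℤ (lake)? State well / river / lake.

D = b²−4ac = (-1)² − 4·(-1)·(-4) = -15
D < 0 ⇒ definite ⇒ every region one sign ⇒ single well

well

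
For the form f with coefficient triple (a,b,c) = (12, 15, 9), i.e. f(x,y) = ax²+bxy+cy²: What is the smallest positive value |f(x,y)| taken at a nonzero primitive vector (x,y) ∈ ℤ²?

translate: b→-9 (≡15 mod 24), so (12,15,9)→(12,-9,6)
flip: (12,-9,6)→(6,9,12)
translate: b→-3 (≡9 mod 12), so (6,9,12)→(6,-3,9)
reduced (well bottom): (6,-3,9) with a≤c, −a<b≤a
well minimum = a = 6

6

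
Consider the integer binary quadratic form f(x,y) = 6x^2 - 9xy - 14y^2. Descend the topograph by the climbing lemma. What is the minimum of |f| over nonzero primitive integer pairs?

descent: ρ → (-14,9,6)  [lands on river]
river: ρ → (6,15,-8)
river: ρ → (-8,17,4)
river: ρ → (4,15,-12)
river: ρ → (-12,9,7)
river: ρ → (7,19,-2)
river: ρ → (-2,17,16)
river: ρ → (16,15,-3)
river: ρ → (-3,15,16)
river: ρ → (16,17,-2)
river: ρ → (-2,19,7)
river: ρ → (7,9,-12)
river: ρ → (-12,15,4)
river: ρ → (4,17,-8)
river: ρ → (-8,15,6)
river: ρ → (6,9,-14)
river: ρ → (-14,19,1)
river: ρ → (1,19,-14)
closes: descent 1, river 18
min |a| on river = 1

1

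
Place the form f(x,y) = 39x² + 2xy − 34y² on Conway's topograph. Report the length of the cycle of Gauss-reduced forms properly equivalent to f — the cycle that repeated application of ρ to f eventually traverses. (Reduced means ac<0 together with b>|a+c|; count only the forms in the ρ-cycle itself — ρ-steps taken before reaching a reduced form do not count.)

D = 5308, ⌊√D⌋ = 72
descent: ρ → (-34,66,7)  [lands on river]
river: ρ → (7,60,-61)
river: ρ → (-61,62,6)
river: ρ → (6,70,-17)
river: ρ → (-17,66,14)
river: ρ → (14,46,-57)
river: ρ → (-57,68,3)
river: ρ → (3,70,-34)
ρ-cycle length = 8 (tail of 1 descent step not counted)

8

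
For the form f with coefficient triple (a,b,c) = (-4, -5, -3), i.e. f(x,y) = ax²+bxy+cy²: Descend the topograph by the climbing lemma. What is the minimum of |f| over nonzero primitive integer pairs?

translate: b→-3 (≡5 mod 8), so (4,5,3)→(4,-3,2)
flip: (4,-3,2)→(2,3,4)
translate: b→-1 (≡3 mod 4), so (2,3,4)→(2,-1,3)
reduced (well bottom): (2,-1,3) with a≤c, −a<b≤a
well minimum |f| = |-2| = 2 (negative-definite)

2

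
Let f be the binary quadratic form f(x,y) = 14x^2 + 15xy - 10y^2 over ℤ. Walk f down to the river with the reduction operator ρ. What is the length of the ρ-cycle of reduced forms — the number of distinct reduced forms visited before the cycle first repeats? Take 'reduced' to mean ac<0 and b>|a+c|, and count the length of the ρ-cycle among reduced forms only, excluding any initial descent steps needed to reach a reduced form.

D = 785, ⌊√D⌋ = 28
river: ρ → (-10,25,4)
river: ρ → (4,23,-16)
river: ρ → (-16,9,11)
river: ρ → (11,13,-14)
river: ρ → (-14,15,10)
river: ρ → (10,25,-4)
river: ρ → (-4,23,16)
river: ρ → (16,9,-11)
river: ρ → (-11,13,14)
river: ρ → (14,15,-10)
ρ-cycle length = 10 (tail of 0 descent steps not counted)

10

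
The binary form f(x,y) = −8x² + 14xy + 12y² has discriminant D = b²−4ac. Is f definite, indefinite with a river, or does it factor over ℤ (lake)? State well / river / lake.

D = b²−4ac = 14² − 4·(-8)·12 = 580
D > 0 non-square ⇒ indefinite ⇒ periodic river

river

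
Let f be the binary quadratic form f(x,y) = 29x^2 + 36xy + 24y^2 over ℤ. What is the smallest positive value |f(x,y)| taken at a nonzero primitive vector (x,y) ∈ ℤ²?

translate: b→-22 (≡36 mod 58), so (29,36,24)→(29,-22,17)
flip: (29,-22,17)→(17,22,29)
translate: b→-12 (≡22 mod 34), so (17,22,29)→(17,-12,24)
reduced (well bottom): (17,-12,24) with a≤c, −a<b≤a
well minimum = a = 17

17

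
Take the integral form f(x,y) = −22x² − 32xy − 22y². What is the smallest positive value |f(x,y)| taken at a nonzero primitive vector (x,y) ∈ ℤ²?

translate: b→-12 (≡32 mod 44), so (22,32,22)→(22,-12,12)
flip: (22,-12,12)→(12,12,22)
reduced (well bottom): (12,12,22) with a≤c, −a<b≤a
well minimum |f| = |-12| = 12 (negative-definite)

12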